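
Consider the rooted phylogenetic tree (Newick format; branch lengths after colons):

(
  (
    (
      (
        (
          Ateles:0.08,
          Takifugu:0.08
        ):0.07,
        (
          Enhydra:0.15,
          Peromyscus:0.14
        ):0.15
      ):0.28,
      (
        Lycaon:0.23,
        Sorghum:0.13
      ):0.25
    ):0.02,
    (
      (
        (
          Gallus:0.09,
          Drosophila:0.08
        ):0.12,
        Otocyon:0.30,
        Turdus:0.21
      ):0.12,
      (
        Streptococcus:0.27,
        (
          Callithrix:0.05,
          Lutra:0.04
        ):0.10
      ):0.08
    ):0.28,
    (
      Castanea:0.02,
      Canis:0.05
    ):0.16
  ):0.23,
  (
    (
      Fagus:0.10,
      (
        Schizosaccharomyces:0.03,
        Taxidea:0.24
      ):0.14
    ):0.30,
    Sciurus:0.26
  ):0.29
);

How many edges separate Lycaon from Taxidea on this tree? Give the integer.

The MRCA of Lycaon and Taxidea is the root of the tree.
From Lycaon up to that node: 4 branches. From Taxidea up to the same node: 4 branches. Total: 4 + 4 = 8.

8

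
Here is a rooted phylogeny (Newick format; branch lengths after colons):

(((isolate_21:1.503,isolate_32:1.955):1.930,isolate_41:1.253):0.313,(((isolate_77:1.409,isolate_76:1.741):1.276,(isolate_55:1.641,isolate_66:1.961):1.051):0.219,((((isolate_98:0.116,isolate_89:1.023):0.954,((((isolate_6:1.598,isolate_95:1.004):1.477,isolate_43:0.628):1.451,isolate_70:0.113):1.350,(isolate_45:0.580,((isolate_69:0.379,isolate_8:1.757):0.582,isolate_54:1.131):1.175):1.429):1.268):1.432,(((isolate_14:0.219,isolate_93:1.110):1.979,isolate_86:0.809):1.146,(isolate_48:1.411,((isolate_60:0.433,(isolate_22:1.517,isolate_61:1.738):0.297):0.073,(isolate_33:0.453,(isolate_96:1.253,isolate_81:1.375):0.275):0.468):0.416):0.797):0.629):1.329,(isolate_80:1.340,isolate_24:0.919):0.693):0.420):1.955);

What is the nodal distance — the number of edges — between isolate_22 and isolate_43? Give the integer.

11

The MRCA of isolate_22 and isolate_43 is the node subtending (((isolate_98,isolate_89),((((isolate_6,isolate_95),isolate_43),isolate_70),(isolate_45,((isolate_69,isolate_8),isolate_54)))),(((isolate_14,isolate_93),isolate_86),(isolate_48,((isolate_60,(isolate_22,isolate_61)),(isolate_33,(isolate_96,isolate_81)))))).
From isolate_22 up to that node: 6 branches. From isolate_43 up to the same node: 5 branches. Total: 6 + 5 = 11.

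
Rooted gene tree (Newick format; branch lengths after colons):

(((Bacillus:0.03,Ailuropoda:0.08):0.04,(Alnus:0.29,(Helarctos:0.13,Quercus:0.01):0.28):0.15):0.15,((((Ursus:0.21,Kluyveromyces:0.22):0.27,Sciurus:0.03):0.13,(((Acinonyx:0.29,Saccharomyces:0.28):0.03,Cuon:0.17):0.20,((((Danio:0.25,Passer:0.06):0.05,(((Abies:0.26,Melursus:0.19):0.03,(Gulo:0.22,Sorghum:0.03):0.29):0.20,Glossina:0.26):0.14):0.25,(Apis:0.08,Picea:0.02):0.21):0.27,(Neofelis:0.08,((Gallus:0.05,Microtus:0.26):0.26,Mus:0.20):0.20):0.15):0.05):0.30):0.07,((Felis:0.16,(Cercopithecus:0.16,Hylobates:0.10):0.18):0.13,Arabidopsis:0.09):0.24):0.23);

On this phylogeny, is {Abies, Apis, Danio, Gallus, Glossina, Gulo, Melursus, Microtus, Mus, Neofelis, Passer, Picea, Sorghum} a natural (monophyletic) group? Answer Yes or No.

Yes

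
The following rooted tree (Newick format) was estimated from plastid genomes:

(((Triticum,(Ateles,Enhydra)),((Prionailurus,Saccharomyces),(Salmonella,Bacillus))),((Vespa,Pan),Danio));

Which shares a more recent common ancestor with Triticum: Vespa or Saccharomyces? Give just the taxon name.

Saccharomyces

The MRCA of Triticum and Saccharomyces subtends ((Triticum,(Ateles,Enhydra)),((Prionailurus,Saccharomyces),(Salmonella,Bacillus))) (7 taxa).
The MRCA of Triticum and Vespa is the root, subtending the entire tree (10 taxa).
The first is nested inside the second, so Triticum shares a more recent common ancestor with Saccharomyces.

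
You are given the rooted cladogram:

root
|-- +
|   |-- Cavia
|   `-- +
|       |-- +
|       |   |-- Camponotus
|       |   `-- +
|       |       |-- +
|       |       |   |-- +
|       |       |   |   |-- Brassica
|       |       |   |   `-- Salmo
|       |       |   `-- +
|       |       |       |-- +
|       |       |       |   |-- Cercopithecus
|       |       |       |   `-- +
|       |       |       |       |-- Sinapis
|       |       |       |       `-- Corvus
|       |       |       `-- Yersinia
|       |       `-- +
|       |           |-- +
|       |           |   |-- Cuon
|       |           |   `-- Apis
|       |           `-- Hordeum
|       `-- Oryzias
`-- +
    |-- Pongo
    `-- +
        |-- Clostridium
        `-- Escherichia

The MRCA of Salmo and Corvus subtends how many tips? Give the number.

6

The MRCA of Salmo and Corvus is the node subtending ((Brassica,Salmo),((Cercopithecus,(Sinapis,Corvus)),Yersinia)).
That clade contains 6 terminal taxa: Brassica, Cercopithecus, Corvus, Salmo, Sinapis, Yersinia.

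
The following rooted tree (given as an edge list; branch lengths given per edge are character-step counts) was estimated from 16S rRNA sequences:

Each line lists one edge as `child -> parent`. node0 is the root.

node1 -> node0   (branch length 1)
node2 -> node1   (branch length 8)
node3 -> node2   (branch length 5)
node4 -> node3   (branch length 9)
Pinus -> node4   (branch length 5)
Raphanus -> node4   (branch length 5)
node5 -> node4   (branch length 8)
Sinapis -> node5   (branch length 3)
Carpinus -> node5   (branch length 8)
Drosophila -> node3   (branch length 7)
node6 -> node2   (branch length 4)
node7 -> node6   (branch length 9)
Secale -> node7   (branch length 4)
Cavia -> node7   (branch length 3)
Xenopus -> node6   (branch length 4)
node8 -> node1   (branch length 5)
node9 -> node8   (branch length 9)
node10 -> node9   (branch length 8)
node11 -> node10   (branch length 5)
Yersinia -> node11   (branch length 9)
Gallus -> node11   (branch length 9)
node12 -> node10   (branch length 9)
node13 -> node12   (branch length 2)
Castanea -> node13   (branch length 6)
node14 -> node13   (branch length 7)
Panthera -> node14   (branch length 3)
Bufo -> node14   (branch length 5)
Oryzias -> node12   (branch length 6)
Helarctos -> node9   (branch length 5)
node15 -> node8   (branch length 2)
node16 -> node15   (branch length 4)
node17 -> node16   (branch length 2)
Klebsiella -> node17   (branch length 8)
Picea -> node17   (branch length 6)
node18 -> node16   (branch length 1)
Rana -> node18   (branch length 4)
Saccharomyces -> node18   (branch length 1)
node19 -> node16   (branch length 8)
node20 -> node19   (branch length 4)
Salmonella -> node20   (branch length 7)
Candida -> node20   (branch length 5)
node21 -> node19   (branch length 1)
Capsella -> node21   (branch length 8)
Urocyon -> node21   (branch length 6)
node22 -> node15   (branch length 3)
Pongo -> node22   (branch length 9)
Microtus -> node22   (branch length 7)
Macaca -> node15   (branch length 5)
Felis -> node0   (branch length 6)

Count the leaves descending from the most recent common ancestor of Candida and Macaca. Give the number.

11

The MRCA of Candida and Macaca is the node subtending (((Klebsiella,Picea),(Rana,Saccharomyces),((Salmonella,Candida),(Capsella,Urocyon))),(Pongo,Microtus),Macaca).
That clade contains 11 terminal taxa: Candida, Capsella, Klebsiella, Macaca, Microtus, Picea, Pongo, Rana, Saccharomyces, Salmonella, Urocyon.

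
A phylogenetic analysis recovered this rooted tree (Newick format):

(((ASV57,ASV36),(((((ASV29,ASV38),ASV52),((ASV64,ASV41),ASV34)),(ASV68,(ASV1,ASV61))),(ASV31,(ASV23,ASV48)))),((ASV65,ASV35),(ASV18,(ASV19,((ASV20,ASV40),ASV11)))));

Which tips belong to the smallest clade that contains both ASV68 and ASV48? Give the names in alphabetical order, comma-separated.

Tracing ASV68: it sits inside (ASV68,(ASV1,ASV61)).
Tracing ASV48: it sits inside (ASV23,ASV48).
The smallest clade enclosing both is (((((ASV29,ASV38),ASV52),((ASV64,ASV41),ASV34)),(ASV68,(ASV1,ASV61))),(ASV31,(ASV23,ASV48))); the answer is its 12 terminal taxa in alphabetical order.

ASV1, ASV23, ASV29, ASV31, ASV34, ASV38, ASV41, ASV48, ASV52, ASV61, ASV64, ASV68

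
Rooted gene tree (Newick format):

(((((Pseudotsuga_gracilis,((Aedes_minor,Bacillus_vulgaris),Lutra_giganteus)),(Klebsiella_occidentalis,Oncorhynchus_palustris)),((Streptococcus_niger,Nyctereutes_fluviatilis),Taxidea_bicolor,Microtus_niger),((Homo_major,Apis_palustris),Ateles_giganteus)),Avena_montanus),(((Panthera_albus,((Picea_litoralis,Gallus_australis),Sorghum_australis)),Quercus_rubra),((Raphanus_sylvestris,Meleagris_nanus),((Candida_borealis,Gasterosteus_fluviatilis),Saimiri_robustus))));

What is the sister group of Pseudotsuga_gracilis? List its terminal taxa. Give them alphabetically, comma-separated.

Aedes_minor, Bacillus_vulgaris, Lutra_giganteus

Pseudotsuga_gracilis attaches to the tree at the node subtending (Pseudotsuga_gracilis,((Aedes_minor,Bacillus_vulgaris),Lutra_giganteus)).
The other lineage descending from that same node — the sister group — is ((Aedes_minor,Bacillus_vulgaris),Lutra_giganteus); its 3 tips in alphabetical order are the answer.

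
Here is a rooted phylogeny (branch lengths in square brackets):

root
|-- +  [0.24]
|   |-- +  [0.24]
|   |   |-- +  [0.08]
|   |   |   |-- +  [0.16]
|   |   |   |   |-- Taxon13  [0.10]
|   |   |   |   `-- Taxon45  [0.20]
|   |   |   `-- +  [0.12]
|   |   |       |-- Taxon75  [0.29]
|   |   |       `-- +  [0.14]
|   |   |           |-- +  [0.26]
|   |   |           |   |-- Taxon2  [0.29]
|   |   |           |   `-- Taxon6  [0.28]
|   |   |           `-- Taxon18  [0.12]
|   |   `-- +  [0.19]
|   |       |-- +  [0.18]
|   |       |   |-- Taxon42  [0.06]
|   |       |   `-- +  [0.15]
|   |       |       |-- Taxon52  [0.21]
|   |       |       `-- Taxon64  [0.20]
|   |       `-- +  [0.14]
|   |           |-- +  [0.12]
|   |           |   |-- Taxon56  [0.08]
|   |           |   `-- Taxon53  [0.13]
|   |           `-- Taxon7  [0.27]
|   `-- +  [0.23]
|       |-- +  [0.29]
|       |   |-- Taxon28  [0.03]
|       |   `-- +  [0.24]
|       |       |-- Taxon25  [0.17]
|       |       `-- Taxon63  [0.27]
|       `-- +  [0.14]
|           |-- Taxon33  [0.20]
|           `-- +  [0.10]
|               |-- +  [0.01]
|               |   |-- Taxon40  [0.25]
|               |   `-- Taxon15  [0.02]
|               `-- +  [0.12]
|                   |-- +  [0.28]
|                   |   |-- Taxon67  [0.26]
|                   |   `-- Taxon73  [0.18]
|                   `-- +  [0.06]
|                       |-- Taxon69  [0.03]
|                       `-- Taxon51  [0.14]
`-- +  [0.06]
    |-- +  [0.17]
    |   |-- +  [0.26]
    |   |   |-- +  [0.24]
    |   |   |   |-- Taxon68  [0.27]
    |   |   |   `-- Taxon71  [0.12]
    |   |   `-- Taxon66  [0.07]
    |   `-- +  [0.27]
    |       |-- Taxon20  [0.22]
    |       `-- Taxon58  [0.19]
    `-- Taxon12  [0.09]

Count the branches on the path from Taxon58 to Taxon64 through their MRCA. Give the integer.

The MRCA of Taxon58 and Taxon64 is the root of the tree.
From Taxon58 up to that node: 4 branches. From Taxon64 up to the same node: 6 branches. Total: 4 + 6 = 10.

10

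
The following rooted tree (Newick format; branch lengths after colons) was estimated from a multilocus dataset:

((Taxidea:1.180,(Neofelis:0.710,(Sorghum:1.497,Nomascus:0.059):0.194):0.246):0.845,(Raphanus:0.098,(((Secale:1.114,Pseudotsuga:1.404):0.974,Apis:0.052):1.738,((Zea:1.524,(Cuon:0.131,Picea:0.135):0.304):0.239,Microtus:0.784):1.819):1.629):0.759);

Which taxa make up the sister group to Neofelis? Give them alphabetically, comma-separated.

Nomascus, Sorghum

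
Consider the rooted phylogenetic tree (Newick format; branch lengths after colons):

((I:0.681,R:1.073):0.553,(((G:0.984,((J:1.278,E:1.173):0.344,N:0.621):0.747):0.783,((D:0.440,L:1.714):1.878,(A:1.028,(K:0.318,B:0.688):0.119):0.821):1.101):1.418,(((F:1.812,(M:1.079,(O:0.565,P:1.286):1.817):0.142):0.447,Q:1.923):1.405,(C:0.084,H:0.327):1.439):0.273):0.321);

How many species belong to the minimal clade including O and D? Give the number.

The MRCA of O and D is the node subtending (((G,((J,E),N)),((D,L),(A,(K,B)))),(((F,(M,(O,P))),Q),(C,H))).
That clade contains 16 terminal taxa: A, B, C, D, E, F, G, H, J, K, L, M, N, O, P, Q.

16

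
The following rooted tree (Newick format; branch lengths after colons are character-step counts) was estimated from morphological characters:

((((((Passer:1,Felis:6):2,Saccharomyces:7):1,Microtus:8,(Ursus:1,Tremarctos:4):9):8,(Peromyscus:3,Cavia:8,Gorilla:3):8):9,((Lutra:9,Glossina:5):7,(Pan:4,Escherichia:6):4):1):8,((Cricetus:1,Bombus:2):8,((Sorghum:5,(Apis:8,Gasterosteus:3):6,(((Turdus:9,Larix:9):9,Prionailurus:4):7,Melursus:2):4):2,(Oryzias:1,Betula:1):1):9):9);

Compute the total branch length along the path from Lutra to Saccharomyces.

The path runs Lutra → … → MRCA → … → Saccharomyces; the MRCA is the node subtending (((((Passer,Felis),Saccharomyces),Microtus,(Ursus,Tremarctos)),(Peromyscus,Cavia,Gorilla)),((Lutra,Glossina),(Pan,Escherichia))).
Branch lengths along that path: 9 + 7 + 1 + 9 + 8 + 1 + 7 = 42.

42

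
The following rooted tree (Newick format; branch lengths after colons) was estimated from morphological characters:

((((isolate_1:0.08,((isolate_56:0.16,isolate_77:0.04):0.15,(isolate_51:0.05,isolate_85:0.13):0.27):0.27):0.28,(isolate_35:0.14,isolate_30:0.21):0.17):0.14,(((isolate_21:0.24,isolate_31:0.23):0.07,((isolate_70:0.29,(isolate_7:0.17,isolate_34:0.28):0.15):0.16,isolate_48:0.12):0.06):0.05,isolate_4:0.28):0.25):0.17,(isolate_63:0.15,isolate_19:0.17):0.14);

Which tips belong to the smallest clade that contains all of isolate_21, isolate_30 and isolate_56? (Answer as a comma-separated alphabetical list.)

Tracing isolate_21: it sits inside (isolate_21,isolate_31).
Tracing isolate_30: it sits inside (isolate_35,isolate_30).
Tracing isolate_56: it sits inside (isolate_56,isolate_77).
The smallest clade enclosing all 3 is (((isolate_1,((isolate_56,isolate_77),(isolate_51,isolate_85))),(isolate_35,isolate_30)),(((isolate_21,isolate_31),((isolate_70,(isolate_7,isolate_34)),isolate_48)),isolate_4)); the answer is its 14 terminal taxa in alphabetical order.

isolate_1, isolate_21, isolate_30, isolate_31, isolate_34, isolate_35, isolate_4, isolate_48, isolate_51, isolate_56, isolate_7, isolate_70, isolate_77, isolate_85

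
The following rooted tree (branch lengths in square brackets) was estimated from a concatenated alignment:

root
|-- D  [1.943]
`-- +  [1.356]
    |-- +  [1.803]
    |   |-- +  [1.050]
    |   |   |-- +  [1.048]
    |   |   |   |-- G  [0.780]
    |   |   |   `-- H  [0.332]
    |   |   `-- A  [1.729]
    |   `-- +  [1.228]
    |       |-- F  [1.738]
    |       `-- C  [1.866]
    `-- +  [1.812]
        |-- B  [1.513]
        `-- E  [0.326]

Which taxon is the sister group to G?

H

G attaches to the tree at the node subtending (G,H).
The other lineage descending from that same node — the sister group — is the single tip H.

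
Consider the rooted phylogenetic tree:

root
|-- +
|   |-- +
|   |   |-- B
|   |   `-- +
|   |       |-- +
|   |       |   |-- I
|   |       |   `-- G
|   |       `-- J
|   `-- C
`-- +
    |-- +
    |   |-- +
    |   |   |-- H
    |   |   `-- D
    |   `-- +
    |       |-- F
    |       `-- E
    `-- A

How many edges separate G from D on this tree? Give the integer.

9

The MRCA of G and D is the root of the tree.
From G up to that node: 5 branches. From D up to the same node: 4 branches. Total: 5 + 4 = 9.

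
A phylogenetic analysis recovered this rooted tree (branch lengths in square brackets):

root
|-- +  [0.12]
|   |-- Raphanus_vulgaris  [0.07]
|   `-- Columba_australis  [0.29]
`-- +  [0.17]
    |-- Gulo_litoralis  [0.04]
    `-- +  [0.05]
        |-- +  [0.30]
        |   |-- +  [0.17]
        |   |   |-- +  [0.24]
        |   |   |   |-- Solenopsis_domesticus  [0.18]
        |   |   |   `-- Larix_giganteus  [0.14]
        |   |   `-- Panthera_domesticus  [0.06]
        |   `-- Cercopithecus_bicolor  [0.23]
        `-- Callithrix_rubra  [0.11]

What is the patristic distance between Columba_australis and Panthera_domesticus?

1.16

The path runs Columba_australis → … → MRCA → … → Panthera_domesticus; the MRCA is the root of the tree.
Branch lengths along that path: 0.29 + 0.12 + 0.17 + 0.05 + 0.30 + 0.17 + 0.06 = 1.16.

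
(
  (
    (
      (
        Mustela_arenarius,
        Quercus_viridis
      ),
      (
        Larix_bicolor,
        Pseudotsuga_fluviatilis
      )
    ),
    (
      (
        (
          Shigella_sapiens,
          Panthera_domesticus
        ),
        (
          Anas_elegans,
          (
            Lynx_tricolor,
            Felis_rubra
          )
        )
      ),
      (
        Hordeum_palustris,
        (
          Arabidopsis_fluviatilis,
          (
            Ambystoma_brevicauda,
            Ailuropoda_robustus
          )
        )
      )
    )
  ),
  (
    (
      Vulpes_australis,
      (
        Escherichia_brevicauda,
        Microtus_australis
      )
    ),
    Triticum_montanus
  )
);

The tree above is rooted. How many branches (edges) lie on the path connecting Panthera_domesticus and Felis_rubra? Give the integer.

5

The MRCA of Panthera_domesticus and Felis_rubra is the node subtending ((Shigella_sapiens,Panthera_domesticus),(Anas_elegans,(Lynx_tricolor,Felis_rubra))).
From Panthera_domesticus up to that node: 2 branches. From Felis_rubra up to the same node: 3 branches. Total: 2 + 3 = 5.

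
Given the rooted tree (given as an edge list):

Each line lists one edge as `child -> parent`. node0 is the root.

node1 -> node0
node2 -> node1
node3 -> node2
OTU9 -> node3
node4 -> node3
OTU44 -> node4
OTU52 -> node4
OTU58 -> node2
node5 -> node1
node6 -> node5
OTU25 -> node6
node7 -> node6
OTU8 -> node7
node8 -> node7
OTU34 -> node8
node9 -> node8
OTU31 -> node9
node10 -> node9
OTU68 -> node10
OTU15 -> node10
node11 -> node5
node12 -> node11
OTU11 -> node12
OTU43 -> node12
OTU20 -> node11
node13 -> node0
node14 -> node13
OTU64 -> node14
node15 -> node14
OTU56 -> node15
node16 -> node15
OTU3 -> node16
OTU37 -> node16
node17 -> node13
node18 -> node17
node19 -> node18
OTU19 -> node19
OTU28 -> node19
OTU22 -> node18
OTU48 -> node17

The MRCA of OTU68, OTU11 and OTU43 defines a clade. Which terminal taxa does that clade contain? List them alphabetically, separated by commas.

Tracing OTU68: it sits inside (OTU68,OTU15).
Tracing OTU11: it sits inside (OTU11,OTU43).
Tracing OTU43: it sits inside (OTU11,OTU43).
The smallest clade enclosing all 3 is ((OTU25,(OTU8,(OTU34,(OTU31,(OTU68,OTU15))))),((OTU11,OTU43),OTU20)); the answer is its 9 terminal taxa in alphabetical order.

OTU11, OTU15, OTU20, OTU25, OTU31, OTU34, OTU43, OTU68, OTU8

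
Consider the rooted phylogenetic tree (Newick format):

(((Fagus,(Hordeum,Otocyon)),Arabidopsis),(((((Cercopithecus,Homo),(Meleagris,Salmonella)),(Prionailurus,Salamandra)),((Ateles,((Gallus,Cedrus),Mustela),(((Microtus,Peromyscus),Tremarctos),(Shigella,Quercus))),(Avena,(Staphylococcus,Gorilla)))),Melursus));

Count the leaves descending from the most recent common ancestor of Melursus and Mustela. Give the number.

19

The MRCA of Melursus and Mustela is the node subtending (((((Cercopithecus,Homo),(Meleagris,Salmonella)),(Prionailurus,Salamandra)),((Ateles,((Gallus,Cedrus),Mustela),(((Microtus,Peromyscus),Tremarctos),(Shigella,Quercus))),(Avena,(Staphylococcus,Gorilla)))),Melursus).
That clade contains 19 terminal taxa: Ateles, Avena, Cedrus, Cercopithecus, Gallus, Gorilla, Homo, Meleagris, Melursus, Microtus, Mustela, Peromyscus, Prionailurus, Quercus, Salamandra, Salmonella, Shigella, Staphylococcus, Tremarctos.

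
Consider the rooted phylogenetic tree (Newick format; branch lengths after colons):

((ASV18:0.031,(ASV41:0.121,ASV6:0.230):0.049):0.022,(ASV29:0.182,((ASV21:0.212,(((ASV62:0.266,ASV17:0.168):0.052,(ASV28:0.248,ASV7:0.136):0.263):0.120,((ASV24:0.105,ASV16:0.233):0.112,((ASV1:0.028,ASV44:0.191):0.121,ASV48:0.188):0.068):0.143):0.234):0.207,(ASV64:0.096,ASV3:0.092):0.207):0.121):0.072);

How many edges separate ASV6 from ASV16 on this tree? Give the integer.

The MRCA of ASV6 and ASV16 is the root of the tree.
From ASV6 up to that node: 3 branches. From ASV16 up to the same node: 7 branches. Total: 3 + 7 = 10.

10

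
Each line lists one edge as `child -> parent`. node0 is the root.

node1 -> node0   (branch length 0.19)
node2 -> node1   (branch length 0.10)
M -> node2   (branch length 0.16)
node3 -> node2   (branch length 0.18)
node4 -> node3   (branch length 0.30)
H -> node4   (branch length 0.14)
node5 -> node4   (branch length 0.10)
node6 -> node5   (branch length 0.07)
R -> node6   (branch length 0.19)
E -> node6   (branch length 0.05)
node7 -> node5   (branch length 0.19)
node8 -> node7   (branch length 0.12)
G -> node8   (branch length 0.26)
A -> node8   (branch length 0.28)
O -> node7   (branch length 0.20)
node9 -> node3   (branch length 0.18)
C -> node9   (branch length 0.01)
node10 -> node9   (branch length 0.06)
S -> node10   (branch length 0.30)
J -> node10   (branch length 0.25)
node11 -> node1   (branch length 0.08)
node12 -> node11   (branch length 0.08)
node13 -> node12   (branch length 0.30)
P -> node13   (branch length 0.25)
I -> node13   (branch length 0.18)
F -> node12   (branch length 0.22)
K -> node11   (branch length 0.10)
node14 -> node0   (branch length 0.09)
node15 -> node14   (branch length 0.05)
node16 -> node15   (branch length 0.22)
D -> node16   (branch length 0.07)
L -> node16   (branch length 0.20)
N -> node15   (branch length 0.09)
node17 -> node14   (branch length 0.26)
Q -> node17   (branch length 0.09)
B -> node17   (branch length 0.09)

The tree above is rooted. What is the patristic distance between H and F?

The path runs H → … → MRCA → … → F; the MRCA is the node subtending ((M,((H,((R,E),((G,A),O))),(C,(S,J)))),(((P,I),F),K)).
Branch lengths along that path: 0.14 + 0.30 + 0.18 + 0.10 + 0.08 + 0.08 + 0.22 = 1.10.

1.10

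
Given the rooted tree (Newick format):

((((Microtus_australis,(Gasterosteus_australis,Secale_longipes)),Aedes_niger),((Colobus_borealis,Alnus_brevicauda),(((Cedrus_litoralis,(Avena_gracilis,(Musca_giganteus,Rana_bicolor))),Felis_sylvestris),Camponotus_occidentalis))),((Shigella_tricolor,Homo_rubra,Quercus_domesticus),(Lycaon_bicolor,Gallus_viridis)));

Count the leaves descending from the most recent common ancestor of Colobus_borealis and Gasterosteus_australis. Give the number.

The MRCA of Colobus_borealis and Gasterosteus_australis is the node subtending (((Microtus_australis,(Gasterosteus_australis,Secale_longipes)),Aedes_niger),((Colobus_borealis,Alnus_brevicauda),(((Cedrus_litoralis,(Avena_gracilis,(Musca_giganteus,Rana_bicolor))),Felis_sylvestris),Camponotus_occidentalis))).
That clade contains 12 terminal taxa: Aedes_niger, Alnus_brevicauda, Avena_gracilis, Camponotus_occidentalis, Cedrus_litoralis, Colobus_borealis, Felis_sylvestris, Gasterosteus_australis, Microtus_australis, Musca_giganteus, Rana_bicolor, Secale_longipes.

12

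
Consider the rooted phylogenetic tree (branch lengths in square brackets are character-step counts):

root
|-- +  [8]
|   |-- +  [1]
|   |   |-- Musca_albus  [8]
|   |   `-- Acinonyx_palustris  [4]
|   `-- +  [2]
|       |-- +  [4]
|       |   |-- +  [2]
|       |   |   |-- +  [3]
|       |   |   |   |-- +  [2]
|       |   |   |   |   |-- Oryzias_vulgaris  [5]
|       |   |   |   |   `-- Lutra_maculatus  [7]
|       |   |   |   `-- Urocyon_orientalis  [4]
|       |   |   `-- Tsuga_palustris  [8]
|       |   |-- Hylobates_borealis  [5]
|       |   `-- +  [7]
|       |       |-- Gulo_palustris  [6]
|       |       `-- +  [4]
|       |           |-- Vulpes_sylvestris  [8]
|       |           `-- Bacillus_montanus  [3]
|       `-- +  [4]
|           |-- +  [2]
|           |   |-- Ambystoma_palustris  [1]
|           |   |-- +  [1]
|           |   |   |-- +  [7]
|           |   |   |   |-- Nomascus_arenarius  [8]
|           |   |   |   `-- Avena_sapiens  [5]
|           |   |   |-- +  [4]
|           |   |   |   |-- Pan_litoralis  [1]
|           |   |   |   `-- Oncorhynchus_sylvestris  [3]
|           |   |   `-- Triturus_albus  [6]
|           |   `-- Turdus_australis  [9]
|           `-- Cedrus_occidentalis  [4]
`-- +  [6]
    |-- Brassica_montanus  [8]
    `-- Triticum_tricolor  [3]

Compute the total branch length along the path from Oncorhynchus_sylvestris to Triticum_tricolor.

33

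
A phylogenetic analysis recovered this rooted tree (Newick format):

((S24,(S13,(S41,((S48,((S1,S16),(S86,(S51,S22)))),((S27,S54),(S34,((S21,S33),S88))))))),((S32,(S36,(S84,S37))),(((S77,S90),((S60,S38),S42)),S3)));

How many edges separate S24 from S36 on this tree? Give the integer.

The MRCA of S24 and S36 is the root of the tree.
From S24 up to that node: 2 branches. From S36 up to the same node: 4 branches. Total: 2 + 4 = 6.

6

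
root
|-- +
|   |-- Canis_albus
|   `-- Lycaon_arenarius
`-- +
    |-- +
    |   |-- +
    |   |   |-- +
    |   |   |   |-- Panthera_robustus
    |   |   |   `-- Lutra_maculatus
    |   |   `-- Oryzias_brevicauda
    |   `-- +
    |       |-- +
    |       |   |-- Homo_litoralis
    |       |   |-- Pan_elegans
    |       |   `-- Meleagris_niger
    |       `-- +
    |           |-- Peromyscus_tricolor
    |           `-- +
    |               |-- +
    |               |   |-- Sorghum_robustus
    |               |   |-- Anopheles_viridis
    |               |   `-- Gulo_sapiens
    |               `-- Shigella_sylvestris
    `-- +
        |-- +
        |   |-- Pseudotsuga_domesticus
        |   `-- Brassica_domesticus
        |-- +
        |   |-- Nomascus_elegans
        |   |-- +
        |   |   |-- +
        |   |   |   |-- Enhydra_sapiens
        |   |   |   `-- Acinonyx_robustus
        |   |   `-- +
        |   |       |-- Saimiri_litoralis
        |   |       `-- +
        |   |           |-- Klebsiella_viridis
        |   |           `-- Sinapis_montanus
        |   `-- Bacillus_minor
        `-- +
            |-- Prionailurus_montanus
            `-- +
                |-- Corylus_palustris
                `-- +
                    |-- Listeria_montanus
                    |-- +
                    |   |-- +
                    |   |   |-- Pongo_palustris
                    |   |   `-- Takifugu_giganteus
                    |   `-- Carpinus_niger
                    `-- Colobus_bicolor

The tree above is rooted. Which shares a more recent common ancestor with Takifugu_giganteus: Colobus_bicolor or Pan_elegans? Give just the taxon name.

The MRCA of Takifugu_giganteus and Colobus_bicolor subtends (Listeria_montanus,((Pongo_palustris,Takifugu_giganteus),Carpinus_niger),Colobus_bicolor) (5 taxa).
The MRCA of Takifugu_giganteus and Pan_elegans subtends ((((Panthera_robustus,Lutra_maculatus),Oryzias_brevicauda),((Homo_litoralis,Pan_elegans,Meleagris_niger),(Peromyscus_tricolor,((Sorghum_robustus,Anopheles_viridis,Gulo_sapiens),Shigella_sylvestris)))),((Pseudotsuga_domesticus,Brassica_domesticus),(Nomascus_elegans,((Enhydra_sapiens,Acinonyx_robustus),(Saimiri_litoralis,(Klebsiella_viridis,Sinapis_montanus))),Bacillus_minor),(Prionailurus_montanus,(Corylus_palustris,(Listeria_montanus,((Pongo_palustris,Takifugu_giganteus),Carpinus_niger),Colobus_bicolor))))) (27 taxa).
The first is nested inside the second, so Takifugu_giganteus shares a more recent common ancestor with Colobus_bicolor.

Colobus_bicolor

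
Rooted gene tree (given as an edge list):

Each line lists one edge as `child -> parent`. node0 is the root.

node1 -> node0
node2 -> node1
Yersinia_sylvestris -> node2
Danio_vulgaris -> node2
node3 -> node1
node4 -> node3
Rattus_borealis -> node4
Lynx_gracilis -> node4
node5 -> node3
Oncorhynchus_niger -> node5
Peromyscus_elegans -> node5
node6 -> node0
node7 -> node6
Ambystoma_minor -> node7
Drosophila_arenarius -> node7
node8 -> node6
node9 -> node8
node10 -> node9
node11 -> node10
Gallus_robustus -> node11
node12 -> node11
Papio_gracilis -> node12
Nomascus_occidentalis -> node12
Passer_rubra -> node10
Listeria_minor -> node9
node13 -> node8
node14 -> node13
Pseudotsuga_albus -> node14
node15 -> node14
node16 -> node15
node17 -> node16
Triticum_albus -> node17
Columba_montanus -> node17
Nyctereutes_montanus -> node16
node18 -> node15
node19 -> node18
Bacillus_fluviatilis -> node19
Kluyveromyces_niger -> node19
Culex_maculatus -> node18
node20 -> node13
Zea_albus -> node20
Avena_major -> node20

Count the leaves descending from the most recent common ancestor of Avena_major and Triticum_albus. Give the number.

The MRCA of Avena_major and Triticum_albus is the node subtending ((Pseudotsuga_albus,(((Triticum_albus,Columba_montanus),Nyctereutes_montanus),((Bacillus_fluviatilis,Kluyveromyces_niger),Culex_maculatus))),(Zea_albus,Avena_major)).
That clade contains 9 terminal taxa: Avena_major, Bacillus_fluviatilis, Columba_montanus, Culex_maculatus, Kluyveromyces_niger, Nyctereutes_montanus, Pseudotsuga_albus, Triticum_albus, Zea_albus.

9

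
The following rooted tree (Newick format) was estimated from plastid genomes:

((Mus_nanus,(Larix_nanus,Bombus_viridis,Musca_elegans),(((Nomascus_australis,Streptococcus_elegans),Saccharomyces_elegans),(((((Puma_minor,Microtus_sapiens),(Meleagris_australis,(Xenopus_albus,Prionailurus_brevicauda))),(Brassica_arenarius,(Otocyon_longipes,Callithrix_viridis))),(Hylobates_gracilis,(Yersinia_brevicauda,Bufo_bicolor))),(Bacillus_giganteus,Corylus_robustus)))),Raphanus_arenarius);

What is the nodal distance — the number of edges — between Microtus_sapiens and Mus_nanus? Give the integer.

The MRCA of Microtus_sapiens and Mus_nanus is the node subtending (Mus_nanus,(Larix_nanus,Bombus_viridis,Musca_elegans),(((Nomascus_australis,Streptococcus_elegans),Saccharomyces_elegans),(((((Puma_minor,Microtus_sapiens),(Meleagris_australis,(Xenopus_albus,Prionailurus_brevicauda))),(Brassica_arenarius,(Otocyon_longipes,Callithrix_viridis))),(Hylobates_gracilis,(Yersinia_brevicauda,Bufo_bicolor))),(Bacillus_giganteus,Corylus_robustus)))).
From Microtus_sapiens up to that node: 7 branches. From Mus_nanus up to the same node: 1 branch. Total: 7 + 1 = 8.

8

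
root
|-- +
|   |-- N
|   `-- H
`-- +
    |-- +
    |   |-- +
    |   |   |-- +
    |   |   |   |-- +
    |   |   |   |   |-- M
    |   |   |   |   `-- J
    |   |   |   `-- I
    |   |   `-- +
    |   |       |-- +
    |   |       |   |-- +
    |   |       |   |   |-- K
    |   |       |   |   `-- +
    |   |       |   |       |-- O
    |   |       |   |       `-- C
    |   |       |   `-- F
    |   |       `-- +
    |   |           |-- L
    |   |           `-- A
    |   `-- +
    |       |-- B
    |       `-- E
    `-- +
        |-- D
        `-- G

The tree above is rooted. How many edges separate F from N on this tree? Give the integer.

The MRCA of F and N is the root of the tree.
From F up to that node: 6 branches. From N up to the same node: 2 branches. Total: 6 + 2 = 8.

8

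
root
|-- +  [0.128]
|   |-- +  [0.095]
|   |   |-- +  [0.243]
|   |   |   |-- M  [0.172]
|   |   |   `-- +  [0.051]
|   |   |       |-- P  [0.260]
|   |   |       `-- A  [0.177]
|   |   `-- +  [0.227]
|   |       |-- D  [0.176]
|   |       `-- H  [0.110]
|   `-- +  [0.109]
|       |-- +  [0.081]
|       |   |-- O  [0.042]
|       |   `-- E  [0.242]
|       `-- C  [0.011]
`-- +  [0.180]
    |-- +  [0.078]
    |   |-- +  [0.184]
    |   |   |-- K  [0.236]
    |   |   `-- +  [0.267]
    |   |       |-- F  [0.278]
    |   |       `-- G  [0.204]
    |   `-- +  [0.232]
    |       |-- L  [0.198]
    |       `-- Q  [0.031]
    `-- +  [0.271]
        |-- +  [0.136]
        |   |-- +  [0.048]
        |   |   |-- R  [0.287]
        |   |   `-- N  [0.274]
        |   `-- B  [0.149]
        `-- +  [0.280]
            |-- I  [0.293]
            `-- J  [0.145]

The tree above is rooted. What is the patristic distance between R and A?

The path runs R → … → MRCA → … → A; the MRCA is the root of the tree.
Branch lengths along that path: 0.287 + 0.048 + 0.136 + 0.271 + 0.180 + 0.128 + 0.095 + 0.243 + 0.051 + 0.177 = 1.616.

1.616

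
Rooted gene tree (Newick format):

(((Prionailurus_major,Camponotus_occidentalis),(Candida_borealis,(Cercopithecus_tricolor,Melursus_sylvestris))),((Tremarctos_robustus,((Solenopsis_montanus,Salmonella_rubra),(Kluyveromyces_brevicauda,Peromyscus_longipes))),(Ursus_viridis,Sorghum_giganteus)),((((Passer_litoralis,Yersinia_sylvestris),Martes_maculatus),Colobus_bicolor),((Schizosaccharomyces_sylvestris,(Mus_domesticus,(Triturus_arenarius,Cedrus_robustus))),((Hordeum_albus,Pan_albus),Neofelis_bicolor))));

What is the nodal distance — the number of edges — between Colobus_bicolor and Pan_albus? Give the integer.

6

The MRCA of Colobus_bicolor and Pan_albus is the node subtending ((((Passer_litoralis,Yersinia_sylvestris),Martes_maculatus),Colobus_bicolor),((Schizosaccharomyces_sylvestris,(Mus_domesticus,(Triturus_arenarius,Cedrus_robustus))),((Hordeum_albus,Pan_albus),Neofelis_bicolor))).
From Colobus_bicolor up to that node: 2 branches. From Pan_albus up to the same node: 4 branches. Total: 2 + 4 = 6.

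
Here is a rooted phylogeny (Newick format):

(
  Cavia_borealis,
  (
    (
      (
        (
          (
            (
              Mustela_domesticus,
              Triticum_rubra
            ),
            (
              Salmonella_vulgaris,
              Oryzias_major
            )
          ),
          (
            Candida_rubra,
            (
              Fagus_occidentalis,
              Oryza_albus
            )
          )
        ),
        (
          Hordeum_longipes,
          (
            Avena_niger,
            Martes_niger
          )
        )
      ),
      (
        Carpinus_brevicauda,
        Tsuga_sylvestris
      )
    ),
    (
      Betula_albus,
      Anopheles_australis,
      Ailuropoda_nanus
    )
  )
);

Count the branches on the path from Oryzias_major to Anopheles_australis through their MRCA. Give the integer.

8

The MRCA of Oryzias_major and Anopheles_australis is the node subtending ((((((Mustela_domesticus,Triticum_rubra),(Salmonella_vulgaris,Oryzias_major)),(Candida_rubra,(Fagus_occidentalis,Oryza_albus))),(Hordeum_longipes,(Avena_niger,Martes_niger))),(Carpinus_brevicauda,Tsuga_sylvestris)),(Betula_albus,Anopheles_australis,Ailuropoda_nanus)).
From Oryzias_major up to that node: 6 branches. From Anopheles_australis up to the same node: 2 branches. Total: 6 + 2 = 8.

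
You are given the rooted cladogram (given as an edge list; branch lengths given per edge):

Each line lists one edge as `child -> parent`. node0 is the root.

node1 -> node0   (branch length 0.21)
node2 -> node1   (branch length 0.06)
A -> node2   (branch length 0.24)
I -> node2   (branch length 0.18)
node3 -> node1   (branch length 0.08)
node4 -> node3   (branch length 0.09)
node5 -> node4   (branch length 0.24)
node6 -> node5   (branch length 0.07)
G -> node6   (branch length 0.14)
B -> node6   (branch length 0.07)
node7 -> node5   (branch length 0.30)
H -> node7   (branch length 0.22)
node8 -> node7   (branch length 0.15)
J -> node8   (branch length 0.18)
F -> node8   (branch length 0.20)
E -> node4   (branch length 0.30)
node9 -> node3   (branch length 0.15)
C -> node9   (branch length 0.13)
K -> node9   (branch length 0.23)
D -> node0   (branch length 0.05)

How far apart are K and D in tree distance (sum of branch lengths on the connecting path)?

The path runs K → … → MRCA → … → D; the MRCA is the root of the tree.
Branch lengths along that path: 0.23 + 0.15 + 0.08 + 0.21 + 0.05 = 0.72.

0.72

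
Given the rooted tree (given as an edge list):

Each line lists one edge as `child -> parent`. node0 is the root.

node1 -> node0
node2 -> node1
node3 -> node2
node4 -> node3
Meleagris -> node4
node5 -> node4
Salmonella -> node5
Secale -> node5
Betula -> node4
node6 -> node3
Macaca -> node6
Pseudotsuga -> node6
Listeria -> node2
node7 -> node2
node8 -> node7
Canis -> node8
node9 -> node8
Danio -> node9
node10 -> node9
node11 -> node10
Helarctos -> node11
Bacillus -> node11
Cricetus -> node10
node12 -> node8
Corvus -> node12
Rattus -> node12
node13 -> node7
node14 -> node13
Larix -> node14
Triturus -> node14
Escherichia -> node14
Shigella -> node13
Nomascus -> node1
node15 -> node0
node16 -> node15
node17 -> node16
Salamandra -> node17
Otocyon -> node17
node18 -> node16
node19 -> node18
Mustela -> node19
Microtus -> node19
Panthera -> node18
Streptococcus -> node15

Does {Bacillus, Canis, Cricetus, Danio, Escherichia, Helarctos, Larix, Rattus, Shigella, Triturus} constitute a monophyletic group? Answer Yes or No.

The MRCA of the listed taxa subtends ((Canis,(Danio,((Helarctos,Bacillus),Cricetus)),(Corvus,Rattus)),((Larix,Triturus,Escherichia),Shigella)).
That clade also contains Corvus, which is not in the proposed group, so the group is not monophyletic.

No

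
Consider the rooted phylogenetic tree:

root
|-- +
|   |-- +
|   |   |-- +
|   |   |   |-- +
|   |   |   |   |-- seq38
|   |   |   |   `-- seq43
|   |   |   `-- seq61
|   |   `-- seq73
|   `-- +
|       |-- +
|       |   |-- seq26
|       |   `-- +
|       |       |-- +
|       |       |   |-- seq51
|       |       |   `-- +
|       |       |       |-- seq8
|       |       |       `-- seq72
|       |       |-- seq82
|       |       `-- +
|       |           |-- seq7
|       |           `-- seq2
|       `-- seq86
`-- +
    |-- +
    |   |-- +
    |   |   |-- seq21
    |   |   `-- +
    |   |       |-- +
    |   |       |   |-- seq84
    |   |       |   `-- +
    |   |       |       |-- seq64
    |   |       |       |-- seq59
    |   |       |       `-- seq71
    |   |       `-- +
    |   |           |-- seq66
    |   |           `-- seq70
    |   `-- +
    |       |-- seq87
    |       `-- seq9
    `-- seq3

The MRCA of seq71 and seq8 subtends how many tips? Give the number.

22

The MRCA of seq71 and seq8 is the root, so the clade is the entire tree.
That clade contains 22 terminal taxa: seq2, seq21, seq26, seq3, seq38, seq43, seq51, seq59, seq61, seq64, seq66, seq7, seq70, seq71, seq72, seq73, seq8, seq82, seq84, seq86, seq87, seq9.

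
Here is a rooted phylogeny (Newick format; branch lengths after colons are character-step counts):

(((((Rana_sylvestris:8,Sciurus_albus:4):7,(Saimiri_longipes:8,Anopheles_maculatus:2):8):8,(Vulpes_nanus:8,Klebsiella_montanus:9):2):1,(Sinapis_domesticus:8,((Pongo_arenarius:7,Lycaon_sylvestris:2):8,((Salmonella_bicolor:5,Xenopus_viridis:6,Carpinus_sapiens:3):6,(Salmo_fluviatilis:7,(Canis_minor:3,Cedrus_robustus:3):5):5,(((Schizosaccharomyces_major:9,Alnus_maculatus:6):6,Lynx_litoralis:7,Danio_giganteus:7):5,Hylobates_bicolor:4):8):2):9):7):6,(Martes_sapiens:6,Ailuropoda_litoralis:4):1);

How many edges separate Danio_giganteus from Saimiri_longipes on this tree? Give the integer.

The MRCA of Danio_giganteus and Saimiri_longipes is the node subtending ((((Rana_sylvestris,Sciurus_albus),(Saimiri_longipes,Anopheles_maculatus)),(Vulpes_nanus,Klebsiella_montanus)),(Sinapis_domesticus,((Pongo_arenarius,Lycaon_sylvestris),((Salmonella_bicolor,Xenopus_viridis,Carpinus_sapiens),(Salmo_fluviatilis,(Canis_minor,Cedrus_robustus)),(((Schizosaccharomyces_major,Alnus_maculatus),Lynx_litoralis,Danio_giganteus),Hylobates_bicolor))))).
From Danio_giganteus up to that node: 6 branches. From Saimiri_longipes up to the same node: 4 branches. Total: 6 + 4 = 10.

10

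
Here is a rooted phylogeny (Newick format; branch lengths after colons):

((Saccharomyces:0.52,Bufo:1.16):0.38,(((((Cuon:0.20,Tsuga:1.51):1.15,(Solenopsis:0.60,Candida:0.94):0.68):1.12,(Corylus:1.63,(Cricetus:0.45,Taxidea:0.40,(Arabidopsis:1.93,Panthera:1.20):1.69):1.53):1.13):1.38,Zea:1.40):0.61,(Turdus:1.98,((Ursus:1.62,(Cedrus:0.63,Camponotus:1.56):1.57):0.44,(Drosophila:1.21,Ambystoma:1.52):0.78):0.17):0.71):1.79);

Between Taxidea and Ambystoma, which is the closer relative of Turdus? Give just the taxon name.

Ambystoma

The MRCA of Turdus and Ambystoma subtends (Turdus,((Ursus,(Cedrus,Camponotus)),(Drosophila,Ambystoma))) (6 taxa).
The MRCA of Turdus and Taxidea subtends (((((Cuon,Tsuga),(Solenopsis,Candida)),(Corylus,(Cricetus,Taxidea,(Arabidopsis,Panthera)))),Zea),(Turdus,((Ursus,(Cedrus,Camponotus)),(Drosophila,Ambystoma)))) (16 taxa).
The first is nested inside the second, so Turdus shares a more recent common ancestor with Ambystoma.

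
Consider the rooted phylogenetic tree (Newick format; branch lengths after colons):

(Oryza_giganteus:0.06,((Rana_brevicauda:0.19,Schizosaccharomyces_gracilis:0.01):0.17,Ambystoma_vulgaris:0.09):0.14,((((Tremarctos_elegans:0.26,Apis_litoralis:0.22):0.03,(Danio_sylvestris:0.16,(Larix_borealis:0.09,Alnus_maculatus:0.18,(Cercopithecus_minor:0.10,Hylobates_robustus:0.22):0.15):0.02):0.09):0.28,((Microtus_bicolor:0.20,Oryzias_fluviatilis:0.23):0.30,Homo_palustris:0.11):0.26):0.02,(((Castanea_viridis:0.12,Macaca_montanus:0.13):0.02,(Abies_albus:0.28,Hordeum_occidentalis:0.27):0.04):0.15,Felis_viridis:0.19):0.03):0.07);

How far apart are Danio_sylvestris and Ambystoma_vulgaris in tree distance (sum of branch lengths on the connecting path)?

0.85

The path runs Danio_sylvestris → … → MRCA → … → Ambystoma_vulgaris; the MRCA is the root of the tree.
Branch lengths along that path: 0.16 + 0.09 + 0.28 + 0.02 + 0.07 + 0.14 + 0.09 = 0.85.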